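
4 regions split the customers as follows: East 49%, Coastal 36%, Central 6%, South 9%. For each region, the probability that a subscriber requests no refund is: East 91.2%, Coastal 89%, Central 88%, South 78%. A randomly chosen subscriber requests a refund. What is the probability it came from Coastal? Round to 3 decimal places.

0.361

Taking complements, P(refund | each) = East 0.088, Coastal 0.11, Central 0.12, South 0.22.
Unnormalized posteriors (prior × likelihood):
  East: 0.49 × 0.088 = 0.04312
  Coastal: 0.36 × 0.11 = 0.0396
  Central: 0.06 × 0.12 = 0.0072
  South: 0.09 × 0.22 = 0.0198
Normalizing constant = 0.10972.
P(Coastal | evidence) = 0.0396 / 0.10972 ≈ 0.361.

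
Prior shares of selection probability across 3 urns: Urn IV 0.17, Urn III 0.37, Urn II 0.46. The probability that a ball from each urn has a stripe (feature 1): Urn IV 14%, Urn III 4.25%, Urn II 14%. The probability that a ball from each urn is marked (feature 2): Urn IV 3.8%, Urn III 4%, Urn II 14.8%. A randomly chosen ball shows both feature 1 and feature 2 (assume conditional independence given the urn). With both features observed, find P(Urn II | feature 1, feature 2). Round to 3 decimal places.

0.861

Unnormalized posteriors (prior × likelihood):
  Urn IV: 0.17 × 0.14 × 0.038 = 0.0009044
  Urn III: 0.37 × 0.0425 × 0.04 = 0.000629
  Urn II: 0.46 × 0.14 × 0.148 = 0.0095312
Normalizing constant = 0.0110646.
P(Urn II | evidence) = 0.0095312 / 0.0110646 ≈ 0.861.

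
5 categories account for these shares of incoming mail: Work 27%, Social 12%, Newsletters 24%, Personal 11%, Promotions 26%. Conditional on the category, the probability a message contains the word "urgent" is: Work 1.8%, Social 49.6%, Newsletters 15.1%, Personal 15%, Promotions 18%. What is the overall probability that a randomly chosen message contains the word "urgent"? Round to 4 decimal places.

0.1639

Unnormalized posteriors (prior × likelihood):
  Work: 0.27 × 0.018 = 0.00486
  Social: 0.12 × 0.496 = 0.05952
  Newsletters: 0.24 × 0.151 = 0.03624
  Personal: 0.11 × 0.15 = 0.0165
  Promotions: 0.26 × 0.18 = 0.0468
P(urgent-flag) = 0.00486 + 0.05952 + 0.03624 + 0.0165 + 0.0468 = 0.16392 → 0.1639.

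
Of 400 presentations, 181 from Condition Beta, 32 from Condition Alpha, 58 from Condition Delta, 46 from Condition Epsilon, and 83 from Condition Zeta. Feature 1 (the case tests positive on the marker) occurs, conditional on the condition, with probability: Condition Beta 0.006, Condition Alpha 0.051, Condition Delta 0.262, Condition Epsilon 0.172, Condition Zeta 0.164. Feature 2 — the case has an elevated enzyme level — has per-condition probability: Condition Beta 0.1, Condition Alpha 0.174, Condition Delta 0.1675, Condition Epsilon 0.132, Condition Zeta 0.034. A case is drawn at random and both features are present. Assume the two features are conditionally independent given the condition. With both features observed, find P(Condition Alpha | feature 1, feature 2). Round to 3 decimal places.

0.064

By Bayes' rule, posterior ∝ prior × likelihood:
  Condition Beta: 0.4525 × 0.006 × 0.1 = 0.0002715
  Condition Alpha: 0.08 × 0.051 × 0.174 = 0.00070992
  Condition Delta: 0.145 × 0.262 × 0.1675 = 0.006363325
  Condition Epsilon: 0.115 × 0.172 × 0.132 = 0.00261096
  Condition Zeta: 0.2075 × 0.164 × 0.034 = 0.00115702
Sum = 0.011112725.
P(Condition Alpha | evidence) = 0.00070992 / 0.011112725 ≈ 0.064.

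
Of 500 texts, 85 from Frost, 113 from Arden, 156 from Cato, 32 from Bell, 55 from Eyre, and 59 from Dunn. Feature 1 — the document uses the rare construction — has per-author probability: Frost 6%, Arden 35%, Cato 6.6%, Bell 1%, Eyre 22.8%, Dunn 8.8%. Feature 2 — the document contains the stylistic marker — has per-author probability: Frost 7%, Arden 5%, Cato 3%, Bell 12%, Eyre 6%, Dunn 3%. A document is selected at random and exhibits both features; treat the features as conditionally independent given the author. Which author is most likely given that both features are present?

Arden

Prior × likelihood for each hypothesis:
  Frost: 0.17 × 0.06 × 0.07 = 0.000714
  Arden: 0.226 × 0.35 × 0.05 = 0.003955
  Cato: 0.312 × 0.066 × 0.03 = 0.00061776
  Bell: 0.064 × 0.01 × 0.12 = 0.0000768
  Eyre: 0.11 × 0.228 × 0.06 = 0.0015048
  Dunn: 0.118 × 0.088 × 0.03 = 0.00031152
Normalizing constant = 0.00717988.
Largest term belongs to Arden, so Arden is most probable.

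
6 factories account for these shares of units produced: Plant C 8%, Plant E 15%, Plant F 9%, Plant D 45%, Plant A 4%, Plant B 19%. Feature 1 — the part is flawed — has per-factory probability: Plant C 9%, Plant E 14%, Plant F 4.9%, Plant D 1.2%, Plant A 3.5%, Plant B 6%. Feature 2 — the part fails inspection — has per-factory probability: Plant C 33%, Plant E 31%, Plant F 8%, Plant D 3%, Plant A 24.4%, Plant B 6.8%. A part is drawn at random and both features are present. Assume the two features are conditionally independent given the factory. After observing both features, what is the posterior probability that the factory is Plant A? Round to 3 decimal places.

0.032

By Bayes' rule, posterior ∝ prior × likelihood:
  Plant C: 0.08 × 0.09 × 0.33 = 0.002376
  Plant E: 0.15 × 0.14 × 0.31 = 0.00651
  Plant F: 0.09 × 0.049 × 0.08 = 0.0003528
  Plant D: 0.45 × 0.012 × 0.03 = 0.000162
  Plant A: 0.04 × 0.035 × 0.244 = 0.0003416
  Plant B: 0.19 × 0.06 × 0.068 = 0.0007752
Normalizing constant = 0.0105176.
P(Plant A | evidence) = 0.0003416 / 0.0105176 ≈ 0.032.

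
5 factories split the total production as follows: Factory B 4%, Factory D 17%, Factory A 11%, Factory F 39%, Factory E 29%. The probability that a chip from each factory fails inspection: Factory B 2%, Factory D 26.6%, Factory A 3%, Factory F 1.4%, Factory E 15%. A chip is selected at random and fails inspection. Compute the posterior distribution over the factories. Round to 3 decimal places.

Compute prior × likelihood for every hypothesis:
  Factory B: 0.04 × 0.02 = 0.0008
  Factory D: 0.17 × 0.266 = 0.04522
  Factory A: 0.11 × 0.03 = 0.0033
  Factory F: 0.39 × 0.014 = 0.00546
  Factory E: 0.29 × 0.15 = 0.0435
Sum = 0.09828.
P(Factory B | nonconforming) = 0.0008/0.09828 ≈ 0.008
P(Factory D | nonconforming) = 0.04522/0.09828 ≈ 0.460
P(Factory A | nonconforming) = 0.0033/0.09828 ≈ 0.034
P(Factory F | nonconforming) = 0.00546/0.09828 ≈ 0.056
P(Factory E | nonconforming) = 0.0435/0.09828 ≈ 0.443

Factory B 0.008, Factory D 0.460, Factory A 0.034, Factory F 0.056, Factory E 0.443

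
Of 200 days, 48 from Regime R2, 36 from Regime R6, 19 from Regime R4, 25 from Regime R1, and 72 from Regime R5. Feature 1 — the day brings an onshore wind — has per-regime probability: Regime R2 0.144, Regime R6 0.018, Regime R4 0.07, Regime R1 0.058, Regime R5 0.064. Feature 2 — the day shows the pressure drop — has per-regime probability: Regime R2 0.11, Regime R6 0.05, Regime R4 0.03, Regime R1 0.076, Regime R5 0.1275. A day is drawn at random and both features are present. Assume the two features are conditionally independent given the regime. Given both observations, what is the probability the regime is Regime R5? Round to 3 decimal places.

Prior × likelihood for each hypothesis:
  Regime R2: 0.24 × 0.144 × 0.11 = 0.0038016
  Regime R6: 0.18 × 0.018 × 0.05 = 0.000162
  Regime R4: 0.095 × 0.07 × 0.03 = 0.0001995
  Regime R1: 0.125 × 0.058 × 0.076 = 0.000551
  Regime R5: 0.36 × 0.064 × 0.1275 = 0.0029376
Sum = 0.0076517.
P(Regime R5 | evidence) = 0.0029376 / 0.0076517 ≈ 0.384.

0.384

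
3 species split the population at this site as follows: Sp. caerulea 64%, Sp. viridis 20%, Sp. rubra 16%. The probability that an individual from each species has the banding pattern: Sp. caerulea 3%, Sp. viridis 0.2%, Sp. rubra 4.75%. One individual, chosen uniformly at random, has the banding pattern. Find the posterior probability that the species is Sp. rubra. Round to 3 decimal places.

0.279

Prior × likelihood for each hypothesis:
  Sp. caerulea: 0.64 × 0.03 = 0.0192
  Sp. viridis: 0.2 × 0.002 = 0.0004
  Sp. rubra: 0.16 × 0.0475 = 0.0076
Sum = 0.0272.
P(Sp. rubra | evidence) = 0.0076 / 0.0272 ≈ 0.279.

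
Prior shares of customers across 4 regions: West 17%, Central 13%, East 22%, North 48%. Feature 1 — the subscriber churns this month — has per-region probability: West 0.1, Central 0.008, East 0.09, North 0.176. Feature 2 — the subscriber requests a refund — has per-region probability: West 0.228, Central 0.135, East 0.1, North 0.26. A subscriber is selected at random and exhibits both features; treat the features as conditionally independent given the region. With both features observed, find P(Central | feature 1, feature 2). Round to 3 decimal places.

Unnormalized posteriors (prior × likelihood):
  West: 0.17 × 0.1 × 0.228 = 0.003876
  Central: 0.13 × 0.008 × 0.135 = 0.0001404
  East: 0.22 × 0.09 × 0.1 = 0.00198
  North: 0.48 × 0.176 × 0.26 = 0.0219648
Total = 0.0279612.
P(Central | evidence) = 0.0001404 / 0.0279612 ≈ 0.005.

0.005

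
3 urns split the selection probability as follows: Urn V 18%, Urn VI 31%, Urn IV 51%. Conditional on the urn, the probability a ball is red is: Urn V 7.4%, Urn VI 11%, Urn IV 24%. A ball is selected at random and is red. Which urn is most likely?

By Bayes' rule, posterior ∝ prior × likelihood:
  Urn V: 0.18 × 0.074 = 0.01332
  Urn VI: 0.31 × 0.11 = 0.0341
  Urn IV: 0.51 × 0.24 = 0.1224
Sum = 0.16982.
Largest term belongs to Urn IV, so Urn IV is most probable.

Urn IV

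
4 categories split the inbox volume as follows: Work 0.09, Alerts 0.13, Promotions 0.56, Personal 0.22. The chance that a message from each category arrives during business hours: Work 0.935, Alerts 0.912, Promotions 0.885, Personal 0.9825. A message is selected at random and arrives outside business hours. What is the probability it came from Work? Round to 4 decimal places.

Taking complements, P(off-hours | each) = Work 0.065, Alerts 0.088, Promotions 0.115, Personal 0.0175.
By Bayes' rule, posterior ∝ prior × likelihood:
  Work: 0.09 × 0.065 = 0.00585
  Alerts: 0.13 × 0.088 = 0.01144
  Promotions: 0.56 × 0.115 = 0.0644
  Personal: 0.22 × 0.0175 = 0.00385
Normalizing constant = 0.08554.
P(Work | evidence) = 0.00585 / 0.08554 ≈ 0.0684.

0.0684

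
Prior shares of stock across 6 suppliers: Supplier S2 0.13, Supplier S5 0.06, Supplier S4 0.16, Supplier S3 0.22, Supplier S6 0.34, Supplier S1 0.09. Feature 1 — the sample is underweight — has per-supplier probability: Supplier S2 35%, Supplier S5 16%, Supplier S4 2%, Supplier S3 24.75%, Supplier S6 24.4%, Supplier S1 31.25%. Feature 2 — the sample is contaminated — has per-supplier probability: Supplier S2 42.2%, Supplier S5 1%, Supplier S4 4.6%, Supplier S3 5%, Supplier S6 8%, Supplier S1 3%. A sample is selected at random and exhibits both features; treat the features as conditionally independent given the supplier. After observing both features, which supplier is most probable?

Prior × likelihood for each hypothesis:
  Supplier S2: 0.13 × 0.35 × 0.422 = 0.019201
  Supplier S5: 0.06 × 0.16 × 0.01 = 0.000096
  Supplier S4: 0.16 × 0.02 × 0.046 = 0.0001472
  Supplier S3: 0.22 × 0.2475 × 0.05 = 0.0027225
  Supplier S6: 0.34 × 0.244 × 0.08 = 0.0066368
  Supplier S1: 0.09 × 0.3125 × 0.03 = 0.00084375
Total = 0.02964725.
Largest term belongs to Supplier S2, so Supplier S2 is most probable.

Supplier S2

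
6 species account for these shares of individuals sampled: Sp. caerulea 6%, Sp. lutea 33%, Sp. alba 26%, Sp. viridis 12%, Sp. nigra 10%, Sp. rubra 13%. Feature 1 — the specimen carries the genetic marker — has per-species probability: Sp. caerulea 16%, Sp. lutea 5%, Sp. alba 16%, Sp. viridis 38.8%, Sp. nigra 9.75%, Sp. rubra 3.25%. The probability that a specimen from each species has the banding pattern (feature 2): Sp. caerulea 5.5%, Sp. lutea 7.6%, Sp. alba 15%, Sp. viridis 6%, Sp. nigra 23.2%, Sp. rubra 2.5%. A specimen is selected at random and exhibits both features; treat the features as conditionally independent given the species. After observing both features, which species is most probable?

Sp. alba

By Bayes' rule, posterior ∝ prior × likelihood:
  Sp. caerulea: 0.06 × 0.16 × 0.055 = 0.000528
  Sp. lutea: 0.33 × 0.05 × 0.076 = 0.001254
  Sp. alba: 0.26 × 0.16 × 0.15 = 0.00624
  Sp. viridis: 0.12 × 0.388 × 0.06 = 0.0027936
  Sp. nigra: 0.1 × 0.0975 × 0.232 = 0.002262
  Sp. rubra: 0.13 × 0.0325 × 0.025 = 0.000105625
Sum = 0.013183225.
Largest term belongs to Sp. alba, so Sp. alba is most probable.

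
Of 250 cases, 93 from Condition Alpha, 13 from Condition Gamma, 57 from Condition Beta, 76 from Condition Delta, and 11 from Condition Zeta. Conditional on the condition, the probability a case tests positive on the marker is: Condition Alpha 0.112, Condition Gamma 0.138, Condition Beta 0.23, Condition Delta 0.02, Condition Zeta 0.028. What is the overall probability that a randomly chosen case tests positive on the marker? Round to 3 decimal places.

0.109

Prior × likelihood for each hypothesis:
  Condition Alpha: 0.372 × 0.112 = 0.041664
  Condition Gamma: 0.052 × 0.138 = 0.007176
  Condition Beta: 0.228 × 0.23 = 0.05244
  Condition Delta: 0.304 × 0.02 = 0.00608
  Condition Zeta: 0.044 × 0.028 = 0.001232
P(marker-positive) = 0.041664 + 0.007176 + 0.05244 + 0.00608 + 0.001232 = 0.108592 → 0.109.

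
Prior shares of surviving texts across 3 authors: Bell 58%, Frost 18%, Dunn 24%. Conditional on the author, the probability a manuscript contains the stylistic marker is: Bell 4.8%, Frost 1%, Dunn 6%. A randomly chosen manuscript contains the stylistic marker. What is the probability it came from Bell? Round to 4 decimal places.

0.6322

Prior × likelihood for each hypothesis:
  Bell: 0.58 × 0.048 = 0.02784
  Frost: 0.18 × 0.01 = 0.0018
  Dunn: 0.24 × 0.06 = 0.0144
Sum = 0.04404.
P(Bell | evidence) = 0.02784 / 0.04404 ≈ 0.6322.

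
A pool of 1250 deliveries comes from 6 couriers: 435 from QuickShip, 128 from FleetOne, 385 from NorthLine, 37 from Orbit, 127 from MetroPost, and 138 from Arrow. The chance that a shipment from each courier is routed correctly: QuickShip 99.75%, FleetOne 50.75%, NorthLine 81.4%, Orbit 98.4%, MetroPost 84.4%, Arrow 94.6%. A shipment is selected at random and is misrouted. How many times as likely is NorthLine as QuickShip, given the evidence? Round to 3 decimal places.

Taking complements, P(misrouted | each) = QuickShip 0.0025, FleetOne 0.4925, NorthLine 0.186, Orbit 0.016, MetroPost 0.156, Arrow 0.054.
Prior × likelihood for each hypothesis:
  QuickShip: 0.348 × 0.0025 = 0.00087
  FleetOne: 0.1024 × 0.4925 = 0.050432
  NorthLine: 0.308 × 0.186 = 0.057288
  Orbit: 0.0296 × 0.016 = 0.0004736
  MetroPost: 0.1016 × 0.156 = 0.0158496
  Arrow: 0.1104 × 0.054 = 0.0059616
Total = 0.1308748.
The ratio is 0.057288 / 0.00087 (the normalizer cancels) = 65.848.

65.848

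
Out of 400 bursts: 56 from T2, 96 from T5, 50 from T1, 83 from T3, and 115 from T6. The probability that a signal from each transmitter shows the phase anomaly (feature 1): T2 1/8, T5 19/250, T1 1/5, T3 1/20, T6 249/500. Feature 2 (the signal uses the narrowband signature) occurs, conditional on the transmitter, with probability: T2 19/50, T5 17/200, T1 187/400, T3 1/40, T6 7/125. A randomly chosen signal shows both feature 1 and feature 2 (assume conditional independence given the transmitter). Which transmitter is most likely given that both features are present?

T1

Unnormalized posteriors (prior × likelihood):
  T2: 0.14 × 0.125 × 0.38 = 0.00665
  T5: 0.24 × 0.076 × 0.085 = 0.0015504
  T1: 0.125 × 0.2 × 0.4675 = 0.0116875
  T3: 0.2075 × 0.05 × 0.025 = 0.000259375
  T6: 0.2875 × 0.498 × 0.056 = 0.0080178
Normalizing constant = 0.028165075.
Largest term belongs to T1, so T1 is most probable.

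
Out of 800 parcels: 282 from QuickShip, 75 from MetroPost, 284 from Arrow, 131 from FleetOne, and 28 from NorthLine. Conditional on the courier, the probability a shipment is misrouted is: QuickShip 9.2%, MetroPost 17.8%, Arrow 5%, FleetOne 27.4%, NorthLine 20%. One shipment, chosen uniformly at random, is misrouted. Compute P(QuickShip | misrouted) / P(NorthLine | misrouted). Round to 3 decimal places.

4.633

Compute prior × likelihood for every hypothesis:
  QuickShip: 0.3525 × 0.092 = 0.03243
  MetroPost: 0.09375 × 0.178 = 0.0166875
  Arrow: 0.355 × 0.05 = 0.01775
  FleetOne: 0.16375 × 0.274 = 0.0448675
  NorthLine: 0.035 × 0.2 = 0.007
Total = 0.118735.
The ratio is 0.03243 / 0.007 (the normalizer cancels) = 4.633.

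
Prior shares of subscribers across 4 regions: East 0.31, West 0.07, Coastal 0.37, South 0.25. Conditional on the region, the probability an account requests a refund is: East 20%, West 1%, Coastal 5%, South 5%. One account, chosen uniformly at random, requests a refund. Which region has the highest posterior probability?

By Bayes' rule, posterior ∝ prior × likelihood:
  East: 0.31 × 0.2 = 0.062
  West: 0.07 × 0.01 = 0.0007
  Coastal: 0.37 × 0.05 = 0.0185
  South: 0.25 × 0.05 = 0.0125
Sum = 0.0937.
Largest term belongs to East, so East is most probable.

East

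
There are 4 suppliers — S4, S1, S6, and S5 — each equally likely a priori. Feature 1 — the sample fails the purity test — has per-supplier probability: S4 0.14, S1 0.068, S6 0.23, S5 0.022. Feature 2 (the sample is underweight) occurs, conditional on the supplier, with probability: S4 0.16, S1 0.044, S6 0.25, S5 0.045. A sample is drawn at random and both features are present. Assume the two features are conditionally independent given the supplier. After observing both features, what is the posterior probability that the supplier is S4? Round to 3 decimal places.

0.267

Since the prior is uniform, the posterior is proportional to the likelihood:
  S4: 0.14 × 0.16 = 0.0224
  S1: 0.068 × 0.044 = 0.002992
  S6: 0.23 × 0.25 = 0.0575
  S5: 0.022 × 0.045 = 0.00099
Total = 0.083882.
P(S4 | evidence) = 0.0224 / 0.083882 ≈ 0.267.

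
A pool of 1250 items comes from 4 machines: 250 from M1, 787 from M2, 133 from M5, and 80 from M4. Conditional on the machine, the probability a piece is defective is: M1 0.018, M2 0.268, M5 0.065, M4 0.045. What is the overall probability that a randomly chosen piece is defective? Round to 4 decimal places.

Unnormalized posteriors (prior × likelihood):
  M1: 0.2 × 0.018 = 0.0036
  M2: 0.6296 × 0.268 = 0.1687328
  M5: 0.1064 × 0.065 = 0.006916
  M4: 0.064 × 0.045 = 0.00288
P(defective) = 0.0036 + 0.1687328 + 0.006916 + 0.00288 = 0.1821288 → 0.1821.

0.1821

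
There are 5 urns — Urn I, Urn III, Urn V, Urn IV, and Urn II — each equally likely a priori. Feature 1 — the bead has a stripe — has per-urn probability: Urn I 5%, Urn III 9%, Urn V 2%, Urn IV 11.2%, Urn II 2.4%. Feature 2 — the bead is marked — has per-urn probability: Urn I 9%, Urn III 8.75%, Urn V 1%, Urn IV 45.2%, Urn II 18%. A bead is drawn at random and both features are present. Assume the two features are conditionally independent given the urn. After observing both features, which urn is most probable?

Since the prior is uniform, the posterior is proportional to the likelihood:
  Urn I: 0.05 × 0.09 = 0.0045
  Urn III: 0.09 × 0.0875 = 0.007875
  Urn V: 0.02 × 0.01 = 0.0002
  Urn IV: 0.112 × 0.452 = 0.050624
  Urn II: 0.024 × 0.18 = 0.00432
Sum = 0.067519.
Largest term belongs to Urn IV, so Urn IV is most probable.

Urn IV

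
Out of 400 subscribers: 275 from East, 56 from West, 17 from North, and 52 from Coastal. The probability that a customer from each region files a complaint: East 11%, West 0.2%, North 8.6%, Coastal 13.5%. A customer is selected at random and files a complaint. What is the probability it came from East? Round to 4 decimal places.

Unnormalized posteriors (prior × likelihood):
  East: 0.6875 × 0.11 = 0.075625
  West: 0.14 × 0.002 = 0.00028
  North: 0.0425 × 0.086 = 0.003655
  Coastal: 0.13 × 0.135 = 0.01755
Sum = 0.09711.
P(East | evidence) = 0.075625 / 0.09711 ≈ 0.7788.

0.7788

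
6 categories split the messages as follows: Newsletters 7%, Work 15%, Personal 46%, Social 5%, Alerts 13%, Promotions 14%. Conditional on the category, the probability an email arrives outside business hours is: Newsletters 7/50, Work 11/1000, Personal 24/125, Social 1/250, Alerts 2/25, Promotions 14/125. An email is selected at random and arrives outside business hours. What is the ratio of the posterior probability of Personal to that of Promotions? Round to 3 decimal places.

5.633

By Bayes' rule, posterior ∝ prior × likelihood:
  Newsletters: 0.07 × 0.14 = 0.0098
  Work: 0.15 × 0.011 = 0.00165
  Personal: 0.46 × 0.192 = 0.08832
  Social: 0.05 × 0.004 = 0.0002
  Alerts: 0.13 × 0.08 = 0.0104
  Promotions: 0.14 × 0.112 = 0.01568
Total = 0.12605.
The ratio is 0.08832 / 0.01568 (the normalizer cancels) = 5.633.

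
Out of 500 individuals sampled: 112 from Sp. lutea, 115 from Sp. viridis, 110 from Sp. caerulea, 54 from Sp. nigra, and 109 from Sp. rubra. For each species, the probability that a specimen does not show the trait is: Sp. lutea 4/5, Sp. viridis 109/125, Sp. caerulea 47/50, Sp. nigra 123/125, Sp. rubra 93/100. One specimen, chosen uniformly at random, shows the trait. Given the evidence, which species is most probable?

Taking complements, P(trait | each) = Sp. lutea 0.2, Sp. viridis 0.128, Sp. caerulea 0.06, Sp. nigra 0.016, Sp. rubra 0.07.
By Bayes' rule, posterior ∝ prior × likelihood:
  Sp. lutea: 0.224 × 0.2 = 0.0448
  Sp. viridis: 0.23 × 0.128 = 0.02944
  Sp. caerulea: 0.22 × 0.06 = 0.0132
  Sp. nigra: 0.108 × 0.016 = 0.001728
  Sp. rubra: 0.218 × 0.07 = 0.01526
Sum = 0.104428.
Largest term belongs to Sp. lutea, so Sp. lutea is most probable.

Sp. lutea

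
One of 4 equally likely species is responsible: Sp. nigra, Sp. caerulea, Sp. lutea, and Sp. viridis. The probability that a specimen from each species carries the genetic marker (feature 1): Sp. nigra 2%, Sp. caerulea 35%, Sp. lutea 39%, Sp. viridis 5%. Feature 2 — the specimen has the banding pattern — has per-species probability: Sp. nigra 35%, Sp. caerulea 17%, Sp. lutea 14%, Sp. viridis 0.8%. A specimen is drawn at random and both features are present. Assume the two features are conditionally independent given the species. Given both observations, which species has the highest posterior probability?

With a uniform prior (1/4 each), posterior ∝ likelihood:
  Sp. nigra: 0.02 × 0.35 = 0.007
  Sp. caerulea: 0.35 × 0.17 = 0.0595
  Sp. lutea: 0.39 × 0.14 = 0.0546
  Sp. viridis: 0.05 × 0.008 = 0.0004
Sum = 0.1215.
Largest term belongs to Sp. caerulea, so Sp. caerulea is most probable.

Sp. caerulea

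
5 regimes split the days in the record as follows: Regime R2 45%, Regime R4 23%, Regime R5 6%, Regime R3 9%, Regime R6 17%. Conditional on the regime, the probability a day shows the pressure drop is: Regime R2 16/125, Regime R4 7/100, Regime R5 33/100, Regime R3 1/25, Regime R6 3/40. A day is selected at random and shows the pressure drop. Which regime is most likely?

Regime R2

Unnormalized posteriors (prior × likelihood):
  Regime R2: 0.45 × 0.128 = 0.0576
  Regime R4: 0.23 × 0.07 = 0.0161
  Regime R5: 0.06 × 0.33 = 0.0198
  Regime R3: 0.09 × 0.04 = 0.0036
  Regime R6: 0.17 × 0.075 = 0.01275
Total = 0.10985.
Largest term belongs to Regime R2, so Regime R2 is most probable.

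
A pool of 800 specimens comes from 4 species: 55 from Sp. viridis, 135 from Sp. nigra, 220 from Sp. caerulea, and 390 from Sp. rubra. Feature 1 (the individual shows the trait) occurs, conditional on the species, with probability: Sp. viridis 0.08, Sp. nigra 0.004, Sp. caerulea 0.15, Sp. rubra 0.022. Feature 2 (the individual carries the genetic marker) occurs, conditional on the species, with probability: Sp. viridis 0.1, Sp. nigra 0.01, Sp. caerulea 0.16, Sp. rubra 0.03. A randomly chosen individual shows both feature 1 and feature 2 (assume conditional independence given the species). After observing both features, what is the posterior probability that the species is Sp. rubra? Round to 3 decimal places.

0.043

Unnormalized posteriors (prior × likelihood):
  Sp. viridis: 0.06875 × 0.08 × 0.1 = 0.00055
  Sp. nigra: 0.16875 × 0.004 × 0.01 = 0.00000675
  Sp. caerulea: 0.275 × 0.15 × 0.16 = 0.0066
  Sp. rubra: 0.4875 × 0.022 × 0.03 = 0.00032175
Normalizing constant = 0.0074785.
P(Sp. rubra | evidence) = 0.00032175 / 0.0074785 ≈ 0.043.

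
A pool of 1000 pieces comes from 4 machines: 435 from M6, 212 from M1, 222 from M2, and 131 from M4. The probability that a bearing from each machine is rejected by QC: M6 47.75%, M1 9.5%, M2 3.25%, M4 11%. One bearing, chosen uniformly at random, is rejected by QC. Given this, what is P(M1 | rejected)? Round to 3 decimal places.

Compute prior × likelihood for every hypothesis:
  M6: 0.435 × 0.4775 = 0.2077125
  M1: 0.212 × 0.095 = 0.02014
  M2: 0.222 × 0.0325 = 0.007215
  M4: 0.131 × 0.11 = 0.01441
Sum = 0.2494775.
P(M1 | evidence) = 0.02014 / 0.2494775 ≈ 0.081.

0.081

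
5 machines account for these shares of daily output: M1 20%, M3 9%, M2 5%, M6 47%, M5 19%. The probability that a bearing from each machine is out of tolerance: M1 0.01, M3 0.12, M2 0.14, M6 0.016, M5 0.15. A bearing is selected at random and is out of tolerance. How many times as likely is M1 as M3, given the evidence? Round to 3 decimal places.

By Bayes' rule, posterior ∝ prior × likelihood:
  M1: 0.2 × 0.01 = 0.002
  M3: 0.09 × 0.12 = 0.0108
  M2: 0.05 × 0.14 = 0.007
  M6: 0.47 × 0.016 = 0.00752
  M5: 0.19 × 0.15 = 0.0285
Normalizing constant = 0.05582.
The ratio is 0.002 / 0.0108 (the normalizer cancels) = 0.185.

0.185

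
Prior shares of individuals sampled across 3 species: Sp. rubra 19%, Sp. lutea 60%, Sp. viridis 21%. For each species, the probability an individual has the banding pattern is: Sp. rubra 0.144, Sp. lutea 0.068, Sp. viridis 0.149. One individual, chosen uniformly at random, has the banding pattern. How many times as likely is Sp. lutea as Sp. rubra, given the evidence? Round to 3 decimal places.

Compute prior × likelihood for every hypothesis:
  Sp. rubra: 0.19 × 0.144 = 0.02736
  Sp. lutea: 0.6 × 0.068 = 0.0408
  Sp. viridis: 0.21 × 0.149 = 0.03129
Normalizing constant = 0.09945.
The ratio is 0.0408 / 0.02736 (the normalizer cancels) = 1.491.

1.491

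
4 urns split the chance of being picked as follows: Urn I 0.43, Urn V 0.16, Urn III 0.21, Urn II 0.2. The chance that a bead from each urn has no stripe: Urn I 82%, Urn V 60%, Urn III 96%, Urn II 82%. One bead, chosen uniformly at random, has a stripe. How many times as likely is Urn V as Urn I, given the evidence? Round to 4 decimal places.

0.8269

Taking complements, P(striped | each) = Urn I 0.18, Urn V 0.4, Urn III 0.04, Urn II 0.18.
By Bayes' rule, posterior ∝ prior × likelihood:
  Urn I: 0.43 × 0.18 = 0.0774
  Urn V: 0.16 × 0.4 = 0.064
  Urn III: 0.21 × 0.04 = 0.0084
  Urn II: 0.2 × 0.18 = 0.036
Normalizing constant = 0.1858.
The ratio is 0.064 / 0.0774 (the normalizer cancels) = 0.8269.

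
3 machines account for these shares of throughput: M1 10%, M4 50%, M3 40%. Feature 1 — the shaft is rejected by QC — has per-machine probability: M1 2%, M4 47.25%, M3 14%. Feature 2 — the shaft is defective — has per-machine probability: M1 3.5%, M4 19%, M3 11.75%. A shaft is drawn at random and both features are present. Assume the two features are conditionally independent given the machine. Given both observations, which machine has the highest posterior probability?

By Bayes' rule, posterior ∝ prior × likelihood:
  M1: 0.1 × 0.02 × 0.035 = 0.00007
  M4: 0.5 × 0.4725 × 0.19 = 0.0448875
  M3: 0.4 × 0.14 × 0.1175 = 0.00658
Sum = 0.0515375.
Largest term belongs to M4, so M4 is most probable.

M4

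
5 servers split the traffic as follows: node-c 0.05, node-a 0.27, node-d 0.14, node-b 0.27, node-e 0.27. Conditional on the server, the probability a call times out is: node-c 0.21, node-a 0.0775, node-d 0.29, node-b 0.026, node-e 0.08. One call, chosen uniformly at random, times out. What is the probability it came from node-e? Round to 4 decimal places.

0.2146

Unnormalized posteriors (prior × likelihood):
  node-c: 0.05 × 0.21 = 0.0105
  node-a: 0.27 × 0.0775 = 0.020925
  node-d: 0.14 × 0.29 = 0.0406
  node-b: 0.27 × 0.026 = 0.00702
  node-e: 0.27 × 0.08 = 0.0216
Sum = 0.100645.
P(node-e | evidence) = 0.0216 / 0.100645 ≈ 0.2146.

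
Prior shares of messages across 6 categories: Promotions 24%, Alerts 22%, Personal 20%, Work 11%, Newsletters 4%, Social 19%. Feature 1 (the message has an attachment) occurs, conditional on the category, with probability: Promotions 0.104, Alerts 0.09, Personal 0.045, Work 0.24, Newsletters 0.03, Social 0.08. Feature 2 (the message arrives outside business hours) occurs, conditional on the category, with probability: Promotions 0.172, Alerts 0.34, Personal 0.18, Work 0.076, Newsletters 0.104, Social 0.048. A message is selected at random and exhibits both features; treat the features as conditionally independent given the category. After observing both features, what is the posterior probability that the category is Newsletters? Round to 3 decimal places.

0.008

Unnormalized posteriors (prior × likelihood):
  Promotions: 0.24 × 0.104 × 0.172 = 0.00429312
  Alerts: 0.22 × 0.09 × 0.34 = 0.006732
  Personal: 0.2 × 0.045 × 0.18 = 0.00162
  Work: 0.11 × 0.24 × 0.076 = 0.0020064
  Newsletters: 0.04 × 0.03 × 0.104 = 0.0001248
  Social: 0.19 × 0.08 × 0.048 = 0.0007296
Sum = 0.01550592.
P(Newsletters | evidence) = 0.0001248 / 0.01550592 ≈ 0.008.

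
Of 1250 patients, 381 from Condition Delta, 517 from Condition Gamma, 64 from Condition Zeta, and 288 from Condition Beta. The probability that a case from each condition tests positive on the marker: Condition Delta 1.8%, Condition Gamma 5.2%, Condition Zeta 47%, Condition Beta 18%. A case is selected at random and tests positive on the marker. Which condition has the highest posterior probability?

Condition Beta

By Bayes' rule, posterior ∝ prior × likelihood:
  Condition Delta: 0.3048 × 0.018 = 0.0054864
  Condition Gamma: 0.4136 × 0.052 = 0.0215072
  Condition Zeta: 0.0512 × 0.47 = 0.024064
  Condition Beta: 0.2304 × 0.18 = 0.041472
Total = 0.0925296.
Largest term belongs to Condition Beta, so Condition Beta is most probable.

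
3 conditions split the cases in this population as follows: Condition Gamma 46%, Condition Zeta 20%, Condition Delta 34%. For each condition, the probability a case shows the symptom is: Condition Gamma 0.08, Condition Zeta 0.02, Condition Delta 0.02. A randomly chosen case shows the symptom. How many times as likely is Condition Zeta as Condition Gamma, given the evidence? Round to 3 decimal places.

Unnormalized posteriors (prior × likelihood):
  Condition Gamma: 0.46 × 0.08 = 0.0368
  Condition Zeta: 0.2 × 0.02 = 0.004
  Condition Delta: 0.34 × 0.02 = 0.0068
Sum = 0.0476.
The ratio is 0.004 / 0.0368 (the normalizer cancels) = 0.109.

0.109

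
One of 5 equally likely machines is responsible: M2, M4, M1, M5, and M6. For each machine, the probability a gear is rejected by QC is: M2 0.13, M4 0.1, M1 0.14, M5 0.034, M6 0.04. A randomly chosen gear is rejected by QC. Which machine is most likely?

M1

Since the prior is uniform, the posterior is proportional to the likelihood:
  M2: 0.13
  M4: 0.1
  M1: 0.14
  M5: 0.034
  M6: 0.04
Sum = 0.444.
Largest term belongs to M1, so M1 is most probable.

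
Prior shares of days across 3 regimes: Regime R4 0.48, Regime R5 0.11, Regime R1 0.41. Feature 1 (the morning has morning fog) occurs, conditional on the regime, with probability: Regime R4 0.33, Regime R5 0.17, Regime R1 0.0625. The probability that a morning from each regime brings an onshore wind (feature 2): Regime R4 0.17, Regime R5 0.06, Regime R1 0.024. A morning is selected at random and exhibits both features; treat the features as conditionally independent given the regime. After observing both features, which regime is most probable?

Regime R4

Compute prior × likelihood for every hypothesis:
  Regime R4: 0.48 × 0.33 × 0.17 = 0.026928
  Regime R5: 0.11 × 0.17 × 0.06 = 0.001122
  Regime R1: 0.41 × 0.0625 × 0.024 = 0.000615
Sum = 0.028665.
Largest term belongs to Regime R4, so Regime R4 is most probable.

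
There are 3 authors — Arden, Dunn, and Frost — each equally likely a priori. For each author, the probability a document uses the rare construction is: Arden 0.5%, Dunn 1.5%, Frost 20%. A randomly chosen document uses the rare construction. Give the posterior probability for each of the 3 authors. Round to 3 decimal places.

Arden 0.023, Dunn 0.068, Frost 0.909

With a uniform prior (1/3 each), posterior ∝ likelihood:
  Arden: 0.005
  Dunn: 0.015
  Frost: 0.2
Sum = 0.22.
P(Arden | rare-form) = 0.005/0.22 ≈ 0.023
P(Dunn | rare-form) = 0.015/0.22 ≈ 0.068
P(Frost | rare-form) = 0.2/0.22 ≈ 0.909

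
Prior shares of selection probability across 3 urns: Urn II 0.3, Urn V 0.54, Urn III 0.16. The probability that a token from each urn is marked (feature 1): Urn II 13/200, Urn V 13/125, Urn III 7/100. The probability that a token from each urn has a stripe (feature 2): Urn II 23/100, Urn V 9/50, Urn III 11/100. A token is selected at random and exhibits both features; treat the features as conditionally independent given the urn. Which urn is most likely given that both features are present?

Urn V

By Bayes' rule, posterior ∝ prior × likelihood:
  Urn II: 0.3 × 0.065 × 0.23 = 0.004485
  Urn V: 0.54 × 0.104 × 0.18 = 0.0101088
  Urn III: 0.16 × 0.07 × 0.11 = 0.001232
Normalizing constant = 0.0158258.
Largest term belongs to Urn V, so Urn V is most probable.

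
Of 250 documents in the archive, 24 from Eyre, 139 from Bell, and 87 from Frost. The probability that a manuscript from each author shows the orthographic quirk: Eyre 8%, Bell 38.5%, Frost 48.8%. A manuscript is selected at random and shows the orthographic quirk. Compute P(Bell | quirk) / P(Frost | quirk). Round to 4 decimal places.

1.2605

Prior × likelihood for each hypothesis:
  Eyre: 0.096 × 0.08 = 0.00768
  Bell: 0.556 × 0.385 = 0.21406
  Frost: 0.348 × 0.488 = 0.169824
Normalizing constant = 0.391564.
The ratio is 0.21406 / 0.169824 (the normalizer cancels) = 1.2605.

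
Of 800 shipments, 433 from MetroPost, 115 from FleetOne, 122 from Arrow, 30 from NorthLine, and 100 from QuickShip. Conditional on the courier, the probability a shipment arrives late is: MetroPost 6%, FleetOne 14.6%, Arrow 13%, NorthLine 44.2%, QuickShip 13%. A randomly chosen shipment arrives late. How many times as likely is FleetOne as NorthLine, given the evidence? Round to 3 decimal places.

By Bayes' rule, posterior ∝ prior × likelihood:
  MetroPost: 0.54125 × 0.06 = 0.032475
  FleetOne: 0.14375 × 0.146 = 0.0209875
  Arrow: 0.1525 × 0.13 = 0.019825
  NorthLine: 0.0375 × 0.442 = 0.016575
  QuickShip: 0.125 × 0.13 = 0.01625
Total = 0.1061125.
The ratio is 0.0209875 / 0.016575 (the normalizer cancels) = 1.266.

1.266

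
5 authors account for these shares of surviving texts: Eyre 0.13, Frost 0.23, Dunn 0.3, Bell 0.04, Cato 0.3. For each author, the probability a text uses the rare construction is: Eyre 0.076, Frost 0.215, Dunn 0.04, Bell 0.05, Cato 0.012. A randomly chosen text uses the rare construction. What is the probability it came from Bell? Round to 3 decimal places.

By Bayes' rule, posterior ∝ prior × likelihood:
  Eyre: 0.13 × 0.076 = 0.00988
  Frost: 0.23 × 0.215 = 0.04945
  Dunn: 0.3 × 0.04 = 0.012
  Bell: 0.04 × 0.05 = 0.002
  Cato: 0.3 × 0.012 = 0.0036
Normalizing constant = 0.07693.
P(Bell | evidence) = 0.002 / 0.07693 ≈ 0.026.

0.026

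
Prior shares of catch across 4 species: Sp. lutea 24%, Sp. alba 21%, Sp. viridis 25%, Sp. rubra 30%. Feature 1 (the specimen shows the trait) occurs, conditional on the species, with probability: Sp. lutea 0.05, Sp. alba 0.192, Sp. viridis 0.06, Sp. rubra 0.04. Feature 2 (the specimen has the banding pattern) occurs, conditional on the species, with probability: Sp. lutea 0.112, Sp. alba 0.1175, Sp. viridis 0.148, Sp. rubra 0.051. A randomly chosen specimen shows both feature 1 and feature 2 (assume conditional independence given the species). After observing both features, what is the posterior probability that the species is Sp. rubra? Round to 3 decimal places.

By Bayes' rule, posterior ∝ prior × likelihood:
  Sp. lutea: 0.24 × 0.05 × 0.112 = 0.001344
  Sp. alba: 0.21 × 0.192 × 0.1175 = 0.0047376
  Sp. viridis: 0.25 × 0.06 × 0.148 = 0.00222
  Sp. rubra: 0.3 × 0.04 × 0.051 = 0.000612
Normalizing constant = 0.0089136.
P(Sp. rubra | evidence) = 0.000612 / 0.0089136 ≈ 0.069.

0.069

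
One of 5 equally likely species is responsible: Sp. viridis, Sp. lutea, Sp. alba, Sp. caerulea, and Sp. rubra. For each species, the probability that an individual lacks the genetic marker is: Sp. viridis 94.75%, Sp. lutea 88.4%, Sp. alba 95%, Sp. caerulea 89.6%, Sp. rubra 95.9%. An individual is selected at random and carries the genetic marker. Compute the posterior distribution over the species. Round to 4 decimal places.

Sp. viridis 0.1444, Sp. lutea 0.3191, Sp. alba 0.1376, Sp. caerulea 0.2861, Sp. rubra 0.1128

Taking complements, P(marker | each) = Sp. viridis 0.0525, Sp. lutea 0.116, Sp. alba 0.05, Sp. caerulea 0.104, Sp. rubra 0.041.
With a uniform prior (1/5 each), posterior ∝ likelihood:
  Sp. viridis: 0.0525
  Sp. lutea: 0.116
  Sp. alba: 0.05
  Sp. caerulea: 0.104
  Sp. rubra: 0.041
Normalizing constant = 0.3635.
P(Sp. viridis | marker) = 0.0525/0.3635 ≈ 0.1444
P(Sp. lutea | marker) = 0.116/0.3635 ≈ 0.3191
P(Sp. alba | marker) = 0.05/0.3635 ≈ 0.1376
P(Sp. caerulea | marker) = 0.104/0.3635 ≈ 0.2861
P(Sp. rubra | marker) = 0.041/0.3635 ≈ 0.1128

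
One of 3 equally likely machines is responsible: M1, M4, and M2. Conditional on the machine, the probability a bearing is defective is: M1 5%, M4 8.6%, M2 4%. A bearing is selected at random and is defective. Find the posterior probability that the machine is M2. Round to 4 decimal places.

0.2273

Since the prior is uniform, the posterior is proportional to the likelihood:
  M1: 0.05
  M4: 0.086
  M2: 0.04
Sum = 0.176.
P(M2 | evidence) = 0.04 / 0.176 ≈ 0.2273.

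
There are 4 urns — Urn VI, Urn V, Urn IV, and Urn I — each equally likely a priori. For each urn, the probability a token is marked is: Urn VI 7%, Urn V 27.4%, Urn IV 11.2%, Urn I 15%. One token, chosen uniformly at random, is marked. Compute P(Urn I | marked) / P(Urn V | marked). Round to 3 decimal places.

0.547

Since the prior is uniform, the posterior is proportional to the likelihood:
  Urn VI: 0.07
  Urn V: 0.274
  Urn IV: 0.112
  Urn I: 0.15
Total = 0.606.
The ratio is 0.15 / 0.274 (the normalizer cancels) = 0.547.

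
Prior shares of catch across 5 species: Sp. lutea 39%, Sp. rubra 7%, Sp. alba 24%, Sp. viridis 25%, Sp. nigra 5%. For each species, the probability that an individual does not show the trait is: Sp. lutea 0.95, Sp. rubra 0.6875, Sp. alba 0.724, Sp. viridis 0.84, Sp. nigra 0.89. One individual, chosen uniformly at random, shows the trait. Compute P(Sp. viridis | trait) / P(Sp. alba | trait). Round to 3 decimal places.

Taking complements, P(trait | each) = Sp. lutea 0.05, Sp. rubra 0.3125, Sp. alba 0.276, Sp. viridis 0.16, Sp. nigra 0.11.
Unnormalized posteriors (prior × likelihood):
  Sp. lutea: 0.39 × 0.05 = 0.0195
  Sp. rubra: 0.07 × 0.3125 = 0.021875
  Sp. alba: 0.24 × 0.276 = 0.06624
  Sp. viridis: 0.25 × 0.16 = 0.04
  Sp. nigra: 0.05 × 0.11 = 0.0055
Sum = 0.153115.
The ratio is 0.04 / 0.06624 (the normalizer cancels) = 0.604.

0.604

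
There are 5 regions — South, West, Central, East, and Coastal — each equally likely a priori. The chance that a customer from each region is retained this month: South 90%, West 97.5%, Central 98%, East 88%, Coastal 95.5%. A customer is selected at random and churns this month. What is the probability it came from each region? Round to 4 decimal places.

Taking complements, P(churn | each) = South 0.1, West 0.025, Central 0.02, East 0.12, Coastal 0.045.
With a uniform prior (1/5 each), posterior ∝ likelihood:
  South: 0.1
  West: 0.025
  Central: 0.02
  East: 0.12
  Coastal: 0.045
Normalizing constant = 0.31.
P(South | churn) = 0.1/0.31 ≈ 0.3226
P(West | churn) = 0.025/0.31 ≈ 0.0806
P(Central | churn) = 0.02/0.31 ≈ 0.0645
P(East | churn) = 0.12/0.31 ≈ 0.3871
P(Coastal | churn) = 0.045/0.31 ≈ 0.1452

South 0.3226, West 0.0806, Central 0.0645, East 0.3871, Coastal 0.1452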